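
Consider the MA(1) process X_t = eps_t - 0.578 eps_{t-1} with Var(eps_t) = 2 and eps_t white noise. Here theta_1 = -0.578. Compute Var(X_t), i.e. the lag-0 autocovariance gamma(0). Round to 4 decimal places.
\gamma(0) = 2.6682

For an MA(q) process X_t = eps_t + sum_i theta_i eps_{t-i} with
Var(eps_t) = sigma^2, the variance is
  gamma(0) = sigma^2 * (1 + sum_i theta_i^2).
  sum_i theta_i^2 = (-0.578)^2 = 0.334084.
  gamma(0) = 2 * (1 + 0.334084) = 2 * 1.334084 = 2.668168, which rounds to 2.6682.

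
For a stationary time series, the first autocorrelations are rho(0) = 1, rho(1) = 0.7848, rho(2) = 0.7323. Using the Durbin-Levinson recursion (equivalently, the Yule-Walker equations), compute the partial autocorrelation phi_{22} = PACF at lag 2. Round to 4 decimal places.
\phi_{22} = 0.3030

The PACF at lag k is phi_{kk}, the last component of the solution
to the Yule-Walker system G_k phi = r_k where
  (G_k)_{ij} = rho(|i - j|), (r_k)_i = rho(i), i,j = 1..k.
Equivalently, Durbin-Levinson gives phi_{kk} iteratively:
  phi_{11} = rho(1)
  phi_{kk} = [rho(k) - sum_{j=1..k-1} phi_{k-1,j} rho(k-j)]
            / [1 - sum_{j=1..k-1} phi_{k-1,j} rho(j)],
  phi_{k,j} = phi_{k-1,j} - phi_{kk} phi_{k-1,k-j},  j = 1..k-1.
Step k = 1:
  phi_11 = rho(1) = 0.7848.
Step k = 2:
  phi_22 = [rho(2) - phi_11 rho(1)] / [1 - phi_11 rho(1)] = [0.7323 - (0.7848)(0.7848)] / [1 - (0.7848)(0.7848)]
         = 0.11638896 / 0.38408896 = 0.303.
Therefore phi_{22} = 0.3030.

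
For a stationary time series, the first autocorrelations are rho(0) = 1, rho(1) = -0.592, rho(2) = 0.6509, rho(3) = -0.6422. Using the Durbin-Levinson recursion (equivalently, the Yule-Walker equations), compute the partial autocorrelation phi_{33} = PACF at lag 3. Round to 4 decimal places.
\phi_{33} = -0.3159

The PACF at lag k is phi_{kk}, the last component of the solution
to the Yule-Walker system G_k phi = r_k where
  (G_k)_{ij} = rho(|i - j|), (r_k)_i = rho(i), i,j = 1..k.
Equivalently, Durbin-Levinson gives phi_{kk} iteratively:
  phi_{11} = rho(1)
  phi_{kk} = [rho(k) - sum_{j=1..k-1} phi_{k-1,j} rho(k-j)]
            / [1 - sum_{j=1..k-1} phi_{k-1,j} rho(j)],
  phi_{k,j} = phi_{k-1,j} - phi_{kk} phi_{k-1,k-j},  j = 1..k-1.
Step k = 1:
  phi_11 = rho(1) = -0.592.
Step k = 2:
  phi_22 = [rho(2) - phi_11 rho(1)] / [1 - phi_11 rho(1)] = [0.6509 - (-0.592)(-0.592)] / [1 - (-0.592)(-0.592)]
         = 0.300436 / 0.649536 = 0.462539.
  Update: phi_21 = phi_11 - phi_22 phi_11 = -0.592 - (0.462539)(-0.592) = -0.318177.
Step k = 3:
  phi_33 = [rho(3) - phi_21 rho(2) - phi_22 rho(1)] / [1 - phi_21 rho(1) - phi_22 rho(2)]
    numerator   = -0.6422 - (-0.318177)(0.6509) - (0.462539)(-0.592) = -0.16127547
    denominator = 1 - (-0.318177)(-0.592) - (0.462539)(0.6509) = 0.51057251
  phi_33 = -0.16127547 / 0.51057251 = -0.3159.
Therefore phi_{33} = -0.3159.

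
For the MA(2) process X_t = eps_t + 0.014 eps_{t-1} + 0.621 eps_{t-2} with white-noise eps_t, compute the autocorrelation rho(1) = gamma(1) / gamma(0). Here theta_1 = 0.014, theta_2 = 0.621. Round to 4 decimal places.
\rho(1) = 0.0164

For an MA(q) process with theta_0 = 1, the autocovariance is
  gamma(k) = sigma^2 * sum_{i=0..q-k} theta_i * theta_{i+k},
and rho(k) = gamma(k) / gamma(0). Sigma^2 cancels.
  numerator   = (1)*(0.014) + (0.014)*(0.621) = 0.022694.
  denominator = (1)^2 + (0.014)^2 + (0.621)^2 = 1.385837.
  rho(1) = 0.022694 / 1.385837 = 0.0164.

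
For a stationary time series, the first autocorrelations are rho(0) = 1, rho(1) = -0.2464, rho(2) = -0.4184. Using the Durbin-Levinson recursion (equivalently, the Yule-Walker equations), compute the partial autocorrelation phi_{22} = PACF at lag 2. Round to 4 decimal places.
\phi_{22} = -0.5101

The PACF at lag k is phi_{kk}, the last component of the solution
to the Yule-Walker system G_k phi = r_k where
  (G_k)_{ij} = rho(|i - j|), (r_k)_i = rho(i), i,j = 1..k.
Equivalently, Durbin-Levinson gives phi_{kk} iteratively:
  phi_{11} = rho(1)
  phi_{kk} = [rho(k) - sum_{j=1..k-1} phi_{k-1,j} rho(k-j)]
            / [1 - sum_{j=1..k-1} phi_{k-1,j} rho(j)],
  phi_{k,j} = phi_{k-1,j} - phi_{kk} phi_{k-1,k-j},  j = 1..k-1.
Step k = 1:
  phi_11 = rho(1) = -0.2464.
Step k = 2:
  phi_22 = [rho(2) - phi_11 rho(1)] / [1 - phi_11 rho(1)] = [-0.4184 - (-0.2464)(-0.2464)] / [1 - (-0.2464)(-0.2464)]
         = -0.47911296 / 0.93928704 = -0.5101.
Therefore phi_{22} = -0.5101.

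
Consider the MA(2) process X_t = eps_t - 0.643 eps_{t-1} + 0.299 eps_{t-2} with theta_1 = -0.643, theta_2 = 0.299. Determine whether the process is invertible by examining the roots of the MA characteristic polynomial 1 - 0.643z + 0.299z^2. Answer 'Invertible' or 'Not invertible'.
\text{Invertible}

The MA(q) characteristic polynomial is P(z) = 1 - 0.643z + 0.299z^2.
Invertibility requires all roots to lie outside the unit circle, i.e. |z| > 1 for every root.
Set 1 + (-0.643) z + (0.299) z^2 = 0, i.e. a z^2 + b z + c = 0 with a = 0.299, b = -0.643, c = 1.
Discriminant D = b^2 - 4ac = (-0.643)^2 - 4*(0.299)*1 = 0.413449 - (1.196) = -0.782551.
D < 0, so the roots are the complex-conjugate pair z = (-b +/- i sqrt(-D)) / (2a) = 1.0753 +/- 1.4793i.
For a conjugate pair |z|^2 = z * conj(z) = (product of roots) = c/a = 1/(0.299) = 3.344482, so |z| = sqrt(3.344482) = 1.8288 for both roots.
Moduli of all roots: 1.8288, 1.8288.
All moduli strictly greater than 1? Yes.
Verdict: Invertible.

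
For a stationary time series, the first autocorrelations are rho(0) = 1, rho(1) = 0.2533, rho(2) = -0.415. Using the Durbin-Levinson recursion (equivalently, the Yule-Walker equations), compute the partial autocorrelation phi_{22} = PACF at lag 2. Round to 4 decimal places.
\phi_{22} = -0.5120

The PACF at lag k is phi_{kk}, the last component of the solution
to the Yule-Walker system G_k phi = r_k where
  (G_k)_{ij} = rho(|i - j|), (r_k)_i = rho(i), i,j = 1..k.
Equivalently, Durbin-Levinson gives phi_{kk} iteratively:
  phi_{11} = rho(1)
  phi_{kk} = [rho(k) - sum_{j=1..k-1} phi_{k-1,j} rho(k-j)]
            / [1 - sum_{j=1..k-1} phi_{k-1,j} rho(j)],
  phi_{k,j} = phi_{k-1,j} - phi_{kk} phi_{k-1,k-j},  j = 1..k-1.
Step k = 1:
  phi_11 = rho(1) = 0.2533.
Step k = 2:
  phi_22 = [rho(2) - phi_11 rho(1)] / [1 - phi_11 rho(1)] = [-0.415 - (0.2533)(0.2533)] / [1 - (0.2533)(0.2533)]
         = -0.47916089 / 0.93583911 = -0.512.
Therefore phi_{22} = -0.5120.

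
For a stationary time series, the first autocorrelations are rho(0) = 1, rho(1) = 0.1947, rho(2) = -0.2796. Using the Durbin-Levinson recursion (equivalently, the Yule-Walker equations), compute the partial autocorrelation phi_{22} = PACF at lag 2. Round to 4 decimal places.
\phi_{22} = -0.3300

The PACF at lag k is phi_{kk}, the last component of the solution
to the Yule-Walker system G_k phi = r_k where
  (G_k)_{ij} = rho(|i - j|), (r_k)_i = rho(i), i,j = 1..k.
Equivalently, Durbin-Levinson gives phi_{kk} iteratively:
  phi_{11} = rho(1)
  phi_{kk} = [rho(k) - sum_{j=1..k-1} phi_{k-1,j} rho(k-j)]
            / [1 - sum_{j=1..k-1} phi_{k-1,j} rho(j)],
  phi_{k,j} = phi_{k-1,j} - phi_{kk} phi_{k-1,k-j},  j = 1..k-1.
Step k = 1:
  phi_11 = rho(1) = 0.1947.
Step k = 2:
  phi_22 = [rho(2) - phi_11 rho(1)] / [1 - phi_11 rho(1)] = [-0.2796 - (0.1947)(0.1947)] / [1 - (0.1947)(0.1947)]
         = -0.31750809 / 0.96209191 = -0.33.
Therefore phi_{22} = -0.3300.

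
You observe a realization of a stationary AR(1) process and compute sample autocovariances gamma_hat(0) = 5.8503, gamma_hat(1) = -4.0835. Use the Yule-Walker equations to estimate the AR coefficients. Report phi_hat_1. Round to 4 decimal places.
\hat\phi_{1} = -0.6980

The Yule-Walker equations for an AR(p) process read, in matrix form,
  Gamma_p phi = r_p,   with   (Gamma_p)_{ij} = gamma(|i - j|),
                       (r_p)_i = gamma(i),   i,j = 1..p.
Substitute the sample gammas (Toeplitz matrix and right-hand side of size 1):
  Gamma_p = [[5.8503]]
  r_p     = [-4.0835]
With p = 1 this is the single equation gamma(0) phi_1 = gamma(1):
  phi_hat_1 = gamma(1) / gamma(0) = -4.0835 / 5.8503 = -0.6980.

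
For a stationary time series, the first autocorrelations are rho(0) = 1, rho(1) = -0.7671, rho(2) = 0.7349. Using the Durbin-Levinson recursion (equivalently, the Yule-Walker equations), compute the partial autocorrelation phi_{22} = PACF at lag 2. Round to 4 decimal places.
\phi_{22} = 0.3559

The PACF at lag k is phi_{kk}, the last component of the solution
to the Yule-Walker system G_k phi = r_k where
  (G_k)_{ij} = rho(|i - j|), (r_k)_i = rho(i), i,j = 1..k.
Equivalently, Durbin-Levinson gives phi_{kk} iteratively:
  phi_{11} = rho(1)
  phi_{kk} = [rho(k) - sum_{j=1..k-1} phi_{k-1,j} rho(k-j)]
            / [1 - sum_{j=1..k-1} phi_{k-1,j} rho(j)],
  phi_{k,j} = phi_{k-1,j} - phi_{kk} phi_{k-1,k-j},  j = 1..k-1.
Step k = 1:
  phi_11 = rho(1) = -0.7671.
Step k = 2:
  phi_22 = [rho(2) - phi_11 rho(1)] / [1 - phi_11 rho(1)] = [0.7349 - (-0.7671)(-0.7671)] / [1 - (-0.7671)(-0.7671)]
         = 0.14645759 / 0.41155759 = 0.3559.
Therefore phi_{22} = 0.3559.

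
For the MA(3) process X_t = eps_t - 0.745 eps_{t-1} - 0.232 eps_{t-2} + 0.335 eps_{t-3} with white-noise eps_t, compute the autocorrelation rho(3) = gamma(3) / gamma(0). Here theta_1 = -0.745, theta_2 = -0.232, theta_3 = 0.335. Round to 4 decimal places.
\rho(3) = 0.1946

For an MA(q) process with theta_0 = 1, the autocovariance is
  gamma(k) = sigma^2 * sum_{i=0..q-k} theta_i * theta_{i+k},
and rho(k) = gamma(k) / gamma(0). Sigma^2 cancels.
  numerator   = (1)*(0.335) = 0.335.
  denominator = (1)^2 + (-0.745)^2 + (-0.232)^2 + (0.335)^2 = 1.721074.
  rho(3) = 0.335 / 1.721074 = 0.1946.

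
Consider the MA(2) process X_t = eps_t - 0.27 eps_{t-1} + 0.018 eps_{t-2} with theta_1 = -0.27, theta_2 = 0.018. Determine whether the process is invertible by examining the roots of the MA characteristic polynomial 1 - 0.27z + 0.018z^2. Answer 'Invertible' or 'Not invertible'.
\text{Invertible}

The MA(q) characteristic polynomial is P(z) = 1 - 0.27z + 0.018z^2.
Invertibility requires all roots to lie outside the unit circle, i.e. |z| > 1 for every root.
Set 1 + (-0.27) z + (0.018) z^2 = 0, i.e. a z^2 + b z + c = 0 with a = 0.018, b = -0.27, c = 1.
Discriminant D = b^2 - 4ac = (-0.27)^2 - 4*(0.018)*1 = 0.0729 - (0.072) = 0.0009.
D >= 0, so the roots are real: z = (-b +/- sqrt(D)) / (2a) = (0.27 +/- 0.03) / (0.036).
  z_1 = (0.27 + 0.03) / (0.036) = 8.3333,   |z_1| = 8.3333.
  z_2 = (0.27 - 0.03) / (0.036) = 6.6667,   |z_2| = 6.6667.
Moduli of all roots: 8.3333, 6.6667.
All moduli strictly greater than 1? Yes.
Verdict: Invertible.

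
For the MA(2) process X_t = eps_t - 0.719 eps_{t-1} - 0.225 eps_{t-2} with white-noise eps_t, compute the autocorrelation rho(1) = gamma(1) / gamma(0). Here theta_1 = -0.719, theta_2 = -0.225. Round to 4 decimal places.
\rho(1) = -0.3555

For an MA(q) process with theta_0 = 1, the autocovariance is
  gamma(k) = sigma^2 * sum_{i=0..q-k} theta_i * theta_{i+k},
and rho(k) = gamma(k) / gamma(0). Sigma^2 cancels.
  numerator   = (1)*(-0.719) + (-0.719)*(-0.225) = -0.557225.
  denominator = (1)^2 + (-0.719)^2 + (-0.225)^2 = 1.567586.
  rho(1) = -0.557225 / 1.567586 = -0.3555.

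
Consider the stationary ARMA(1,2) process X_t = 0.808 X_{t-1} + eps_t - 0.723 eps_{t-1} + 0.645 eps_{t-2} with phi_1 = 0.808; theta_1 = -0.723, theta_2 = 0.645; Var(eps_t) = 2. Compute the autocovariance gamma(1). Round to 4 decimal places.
\gamma(1) = 2.6624

Multiply the model equation by X_{t-k} and take expectations. With theta_0 = psi_0 = 1 and psi_j the MA(infinity) weights, this gives
  gamma(k) - sum_i phi_i gamma(k-i) = c_k,
  c_k = sigma^2 * sum_{j=k..q} theta_j psi_{j-k}   (c_k = 0 for k > q),
using gamma(-m) = gamma(m).
psi-weights needed (psi_j = theta_j + sum_i phi_i psi_{j-i}):
  psi_1 = theta_1 + phi_1 = -0.723 + (0.808) = 0.085
  psi_2 = theta_2 + phi_1 psi_1 = 0.645 + (0.808)(0.085) = 0.71368
Right-hand sides:
  c_0 = sigma^2 (1 + theta_1 psi_1 + theta_2 psi_2) = 2 * (1 + (-0.723)(0.085) + (0.645)(0.71368)) = 2 * 1.398869 = 2.797737
  c_1 = sigma^2 (theta_1 + theta_2 psi_1) = 2 * (-0.723 + (0.645)(0.085)) = -1.33635
  c_2 = sigma^2 theta_2 = 2 * (0.645) = 1.29
Equations for k = 0 and k = 1 (AR order 1):
  gamma(0) = phi_1 gamma(1) + c_0
  gamma(1) = phi_1 gamma(0) + c_1
Substituting the second into the first: gamma(0) (1 - phi_1^2) = c_0 + phi_1 c_1, so
  gamma(0) = (c_0 + phi_1 c_1) / (1 - phi_1^2) = (2.797737 + (0.808)(-1.33635)) / (1 - (0.808)^2) = 1.717966 / 0.347136 = 4.948972.
  gamma(1) = phi_1 gamma(0) + c_1 = (0.808)(4.948972) + (-1.33635) = 2.66242.
Therefore gamma(1) = 2.6624 (to 4 decimal places).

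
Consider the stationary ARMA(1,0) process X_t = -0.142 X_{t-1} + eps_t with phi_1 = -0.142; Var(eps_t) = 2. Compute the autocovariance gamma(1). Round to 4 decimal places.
\gamma(1) = -0.2898

Multiply the model equation by X_{t-k} and take expectations. With theta_0 = psi_0 = 1 and psi_j the MA(infinity) weights, this gives
  gamma(k) - sum_i phi_i gamma(k-i) = c_k,
  c_k = sigma^2 * sum_{j=k..q} theta_j psi_{j-k}   (c_k = 0 for k > q),
using gamma(-m) = gamma(m).
Pure AR (q = 0): c_0 = sigma^2 = 2, c_k = 0 for k >= 1.
Equations for k = 0 and k = 1 (AR order 1):
  gamma(0) = phi_1 gamma(1) + c_0
  gamma(1) = phi_1 gamma(0) + c_1
Substituting the second into the first: gamma(0) (1 - phi_1^2) = c_0 + phi_1 c_1, so
  gamma(0) = c_0 / (1 - phi_1^2) = 2 / (1 - (-0.142)^2) = 2 / 0.979836 = 2.041158.
  gamma(1) = phi_1 gamma(0) = (-0.142)(2.041158) = -0.289844.
Therefore gamma(1) = -0.2898 (to 4 decimal places).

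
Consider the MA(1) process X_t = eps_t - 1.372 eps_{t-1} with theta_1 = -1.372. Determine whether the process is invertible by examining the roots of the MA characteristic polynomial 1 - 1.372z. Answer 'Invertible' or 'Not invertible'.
\text{Not invertible}

The MA(q) characteristic polynomial is P(z) = 1 - 1.372z.
Invertibility requires all roots to lie outside the unit circle, i.e. |z| > 1 for every root.
This is linear in z: 1 + (-1.372) z = 0  =>  z = -1/(-1.372) = 0.728863,  |z| = 0.728863.
Moduli of all roots: 0.7289.
All moduli strictly greater than 1? No.
Verdict: Not invertible.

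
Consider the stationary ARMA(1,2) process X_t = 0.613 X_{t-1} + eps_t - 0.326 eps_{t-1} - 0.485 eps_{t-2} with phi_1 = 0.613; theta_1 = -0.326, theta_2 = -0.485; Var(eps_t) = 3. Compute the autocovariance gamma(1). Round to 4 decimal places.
\gamma(1) = 0.8763

Multiply the model equation by X_{t-k} and take expectations. With theta_0 = psi_0 = 1 and psi_j the MA(infinity) weights, this gives
  gamma(k) - sum_i phi_i gamma(k-i) = c_k,
  c_k = sigma^2 * sum_{j=k..q} theta_j psi_{j-k}   (c_k = 0 for k > q),
using gamma(-m) = gamma(m).
psi-weights needed (psi_j = theta_j + sum_i phi_i psi_{j-i}):
  psi_1 = theta_1 + phi_1 = -0.326 + (0.613) = 0.287
  psi_2 = theta_2 + phi_1 psi_1 = -0.485 + (0.613)(0.287) = -0.309069
Right-hand sides:
  c_0 = sigma^2 (1 + theta_1 psi_1 + theta_2 psi_2) = 3 * (1 + (-0.326)(0.287) + (-0.485)(-0.309069)) = 3 * 1.056336 = 3.169009
  c_1 = sigma^2 (theta_1 + theta_2 psi_1) = 3 * (-0.326 + (-0.485)(0.287)) = -1.395585
  c_2 = sigma^2 theta_2 = 3 * (-0.485) = -1.455
Equations for k = 0 and k = 1 (AR order 1):
  gamma(0) = phi_1 gamma(1) + c_0
  gamma(1) = phi_1 gamma(0) + c_1
Substituting the second into the first: gamma(0) (1 - phi_1^2) = c_0 + phi_1 c_1, so
  gamma(0) = (c_0 + phi_1 c_1) / (1 - phi_1^2) = (3.169009 + (0.613)(-1.395585)) / (1 - (0.613)^2) = 2.313516 / 0.624231 = 3.706185.
  gamma(1) = phi_1 gamma(0) + c_1 = (0.613)(3.706185) + (-1.395585) = 0.876307.
Therefore gamma(1) = 0.8763 (to 4 decimal places).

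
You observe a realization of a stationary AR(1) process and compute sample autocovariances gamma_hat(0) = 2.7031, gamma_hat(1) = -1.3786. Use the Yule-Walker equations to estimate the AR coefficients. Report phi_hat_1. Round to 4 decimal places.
\hat\phi_{1} = -0.5100

The Yule-Walker equations for an AR(p) process read, in matrix form,
  Gamma_p phi = r_p,   with   (Gamma_p)_{ij} = gamma(|i - j|),
                       (r_p)_i = gamma(i),   i,j = 1..p.
Substitute the sample gammas (Toeplitz matrix and right-hand side of size 1):
  Gamma_p = [[2.7031]]
  r_p     = [-1.3786]
With p = 1 this is the single equation gamma(0) phi_1 = gamma(1):
  phi_hat_1 = gamma(1) / gamma(0) = -1.3786 / 2.7031 = -0.5100.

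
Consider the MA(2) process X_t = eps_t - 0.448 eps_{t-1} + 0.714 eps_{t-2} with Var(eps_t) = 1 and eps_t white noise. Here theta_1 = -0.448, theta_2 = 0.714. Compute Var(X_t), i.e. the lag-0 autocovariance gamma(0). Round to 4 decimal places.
\gamma(0) = 1.7105

For an MA(q) process X_t = eps_t + sum_i theta_i eps_{t-i} with
Var(eps_t) = sigma^2, the variance is
  gamma(0) = sigma^2 * (1 + sum_i theta_i^2).
  sum_i theta_i^2 = (-0.448)^2 + (0.714)^2 = 0.200704 + 0.509796 = 0.7105.
  gamma(0) = 1 * (1 + 0.7105) = 1 * 1.7105 = 1.7105.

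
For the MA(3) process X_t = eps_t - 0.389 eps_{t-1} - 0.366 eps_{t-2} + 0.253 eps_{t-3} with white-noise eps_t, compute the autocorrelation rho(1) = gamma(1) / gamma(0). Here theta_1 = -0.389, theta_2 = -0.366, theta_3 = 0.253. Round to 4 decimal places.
\rho(1) = -0.2514

For an MA(q) process with theta_0 = 1, the autocovariance is
  gamma(k) = sigma^2 * sum_{i=0..q-k} theta_i * theta_{i+k},
and rho(k) = gamma(k) / gamma(0). Sigma^2 cancels.
  numerator   = (1)*(-0.389) + (-0.389)*(-0.366) + (-0.366)*(0.253) = -0.339224.
  denominator = (1)^2 + (-0.389)^2 + (-0.366)^2 + (0.253)^2 = 1.349286.
  rho(1) = -0.339224 / 1.349286 = -0.2514.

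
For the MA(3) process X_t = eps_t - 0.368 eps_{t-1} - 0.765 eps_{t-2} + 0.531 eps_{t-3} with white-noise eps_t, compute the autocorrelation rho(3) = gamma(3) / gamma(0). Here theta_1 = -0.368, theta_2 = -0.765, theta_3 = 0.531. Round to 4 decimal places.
\rho(3) = 0.2652

For an MA(q) process with theta_0 = 1, the autocovariance is
  gamma(k) = sigma^2 * sum_{i=0..q-k} theta_i * theta_{i+k},
and rho(k) = gamma(k) / gamma(0). Sigma^2 cancels.
  numerator   = (1)*(0.531) = 0.531.
  denominator = (1)^2 + (-0.368)^2 + (-0.765)^2 + (0.531)^2 = 2.00261.
  rho(3) = 0.531 / 2.00261 = 0.2652.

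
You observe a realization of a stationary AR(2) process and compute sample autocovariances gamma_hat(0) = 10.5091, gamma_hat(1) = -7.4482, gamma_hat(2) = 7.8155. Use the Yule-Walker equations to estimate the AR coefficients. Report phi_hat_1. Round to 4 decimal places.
\hat\phi_{1} = -0.3650

The Yule-Walker equations for an AR(p) process read, in matrix form,
  Gamma_p phi = r_p,   with   (Gamma_p)_{ij} = gamma(|i - j|),
                       (r_p)_i = gamma(i),   i,j = 1..p.
Substitute the sample gammas (Toeplitz matrix and right-hand side of size 2):
  Gamma_p = [[10.5091, -7.4482], [-7.4482, 10.5091]]
  r_p     = [-7.4482, 7.8155]
Written out:
  10.5091 phi_1 - 7.4482 phi_2 = -7.4482
  -7.4482 phi_1 + 10.5091 phi_2 = 7.8155
Solve by Cramer's rule:
  det = gamma(0)^2 - gamma(1)^2 = (10.5091)^2 - (-7.4482)^2 = 110.44118281 - 55.47568324 = 54.96549957
  phi_hat_1 = [gamma(1) gamma(0) - gamma(1) gamma(2)] / det = [(-7.4482)(10.5091) - (-7.4482)(7.8155)] / 54.96549957 = -20.06247152 / 54.96549957 = -0.365
  phi_hat_2 = [gamma(0) gamma(2) - gamma(1)^2] / det = [(10.5091)(7.8155) - (-7.4482)^2] / 54.96549957 = 26.65818781 / 54.96549957 = 0.485
So phi_hat = [-0.3650, 0.4850].
Therefore phi_hat_1 = -0.3650.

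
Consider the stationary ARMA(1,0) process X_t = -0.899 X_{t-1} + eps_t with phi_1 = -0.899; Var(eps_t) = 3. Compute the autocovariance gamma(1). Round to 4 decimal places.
\gamma(1) = -14.0616

Multiply the model equation by X_{t-k} and take expectations. With theta_0 = psi_0 = 1 and psi_j the MA(infinity) weights, this gives
  gamma(k) - sum_i phi_i gamma(k-i) = c_k,
  c_k = sigma^2 * sum_{j=k..q} theta_j psi_{j-k}   (c_k = 0 for k > q),
using gamma(-m) = gamma(m).
Pure AR (q = 0): c_0 = sigma^2 = 3, c_k = 0 for k >= 1.
Equations for k = 0 and k = 1 (AR order 1):
  gamma(0) = phi_1 gamma(1) + c_0
  gamma(1) = phi_1 gamma(0) + c_1
Substituting the second into the first: gamma(0) (1 - phi_1^2) = c_0 + phi_1 c_1, so
  gamma(0) = c_0 / (1 - phi_1^2) = 3 / (1 - (-0.899)^2) = 3 / 0.191799 = 15.641375.
  gamma(1) = phi_1 gamma(0) = (-0.899)(15.641375) = -14.061596.
Therefore gamma(1) = -14.0616 (to 4 decimal places).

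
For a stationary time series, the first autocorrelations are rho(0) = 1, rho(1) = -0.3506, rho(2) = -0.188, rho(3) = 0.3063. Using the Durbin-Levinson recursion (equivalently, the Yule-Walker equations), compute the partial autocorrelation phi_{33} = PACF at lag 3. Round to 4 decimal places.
\phi_{33} = 0.1209

The PACF at lag k is phi_{kk}, the last component of the solution
to the Yule-Walker system G_k phi = r_k where
  (G_k)_{ij} = rho(|i - j|), (r_k)_i = rho(i), i,j = 1..k.
Equivalently, Durbin-Levinson gives phi_{kk} iteratively:
  phi_{11} = rho(1)
  phi_{kk} = [rho(k) - sum_{j=1..k-1} phi_{k-1,j} rho(k-j)]
            / [1 - sum_{j=1..k-1} phi_{k-1,j} rho(j)],
  phi_{k,j} = phi_{k-1,j} - phi_{kk} phi_{k-1,k-j},  j = 1..k-1.
Step k = 1:
  phi_11 = rho(1) = -0.3506.
Step k = 2:
  phi_22 = [rho(2) - phi_11 rho(1)] / [1 - phi_11 rho(1)] = [-0.188 - (-0.3506)(-0.3506)] / [1 - (-0.3506)(-0.3506)]
         = -0.31092036 / 0.87707964 = -0.354495.
  Update: phi_21 = phi_11 - phi_22 phi_11 = -0.3506 - (-0.354495)(-0.3506) = -0.474886.
Step k = 3:
  phi_33 = [rho(3) - phi_21 rho(2) - phi_22 rho(1)] / [1 - phi_21 rho(1) - phi_22 rho(2)]
    numerator   = 0.3063 - (-0.474886)(-0.188) - (-0.354495)(-0.3506) = 0.09273549
    denominator = 1 - (-0.474886)(-0.3506) - (-0.354495)(-0.188) = 0.76685992
  phi_33 = 0.09273549 / 0.76685992 = 0.1209.
Therefore phi_{33} = 0.1209.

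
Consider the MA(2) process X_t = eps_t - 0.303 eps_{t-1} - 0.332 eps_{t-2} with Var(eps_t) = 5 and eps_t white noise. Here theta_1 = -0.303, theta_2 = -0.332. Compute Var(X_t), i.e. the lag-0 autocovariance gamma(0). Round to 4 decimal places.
\gamma(0) = 6.0102

For an MA(q) process X_t = eps_t + sum_i theta_i eps_{t-i} with
Var(eps_t) = sigma^2, the variance is
  gamma(0) = sigma^2 * (1 + sum_i theta_i^2).
  sum_i theta_i^2 = (-0.303)^2 + (-0.332)^2 = 0.091809 + 0.110224 = 0.202033.
  gamma(0) = 5 * (1 + 0.202033) = 5 * 1.202033 = 6.010165, which rounds to 6.0102.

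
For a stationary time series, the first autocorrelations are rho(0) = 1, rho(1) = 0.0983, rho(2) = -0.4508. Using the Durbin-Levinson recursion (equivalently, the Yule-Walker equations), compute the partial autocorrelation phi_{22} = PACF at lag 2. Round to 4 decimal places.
\phi_{22} = -0.4650

The PACF at lag k is phi_{kk}, the last component of the solution
to the Yule-Walker system G_k phi = r_k where
  (G_k)_{ij} = rho(|i - j|), (r_k)_i = rho(i), i,j = 1..k.
Equivalently, Durbin-Levinson gives phi_{kk} iteratively:
  phi_{11} = rho(1)
  phi_{kk} = [rho(k) - sum_{j=1..k-1} phi_{k-1,j} rho(k-j)]
            / [1 - sum_{j=1..k-1} phi_{k-1,j} rho(j)],
  phi_{k,j} = phi_{k-1,j} - phi_{kk} phi_{k-1,k-j},  j = 1..k-1.
Step k = 1:
  phi_11 = rho(1) = 0.0983.
Step k = 2:
  phi_22 = [rho(2) - phi_11 rho(1)] / [1 - phi_11 rho(1)] = [-0.4508 - (0.0983)(0.0983)] / [1 - (0.0983)(0.0983)]
         = -0.46046289 / 0.99033711 = -0.465.
Therefore phi_{22} = -0.4650.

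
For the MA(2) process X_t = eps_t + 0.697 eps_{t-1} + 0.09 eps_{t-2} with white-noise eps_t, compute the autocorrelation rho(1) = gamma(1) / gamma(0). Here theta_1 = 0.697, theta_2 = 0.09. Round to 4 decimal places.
\rho(1) = 0.5086

For an MA(q) process with theta_0 = 1, the autocovariance is
  gamma(k) = sigma^2 * sum_{i=0..q-k} theta_i * theta_{i+k},
and rho(k) = gamma(k) / gamma(0). Sigma^2 cancels.
  numerator   = (1)*(0.697) + (0.697)*(0.09) = 0.75973.
  denominator = (1)^2 + (0.697)^2 + (0.09)^2 = 1.493909.
  rho(1) = 0.75973 / 1.493909 = 0.5086.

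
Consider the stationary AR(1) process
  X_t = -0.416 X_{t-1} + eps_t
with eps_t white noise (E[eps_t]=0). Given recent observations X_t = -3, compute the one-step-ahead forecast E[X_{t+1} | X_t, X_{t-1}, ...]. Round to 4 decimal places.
E[X_{t+1} \mid \mathcal F_t] = 1.2480

For an AR(p) model X_t = c + sum_i phi_i X_{t-i} + eps_t, the
one-step-ahead conditional mean is
  E[X_{t+1} | X_t, ...] = c + sum_i phi_i X_{t+1-i}.
Substitute known values:
  E[X_{t+1} | ...] = (-0.416) * (-3)
                   = 1.2480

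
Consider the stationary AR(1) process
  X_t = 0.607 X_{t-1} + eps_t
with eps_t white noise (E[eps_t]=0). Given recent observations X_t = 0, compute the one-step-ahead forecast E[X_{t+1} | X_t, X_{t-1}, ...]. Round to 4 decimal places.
E[X_{t+1} \mid \mathcal F_t] = 0.0000

For an AR(p) model X_t = c + sum_i phi_i X_{t-i} + eps_t, the
one-step-ahead conditional mean is
  E[X_{t+1} | X_t, ...] = c + sum_i phi_i X_{t+1-i}.
Substitute known values:
  E[X_{t+1} | ...] = (0.607) * (0)
                   = 0.0000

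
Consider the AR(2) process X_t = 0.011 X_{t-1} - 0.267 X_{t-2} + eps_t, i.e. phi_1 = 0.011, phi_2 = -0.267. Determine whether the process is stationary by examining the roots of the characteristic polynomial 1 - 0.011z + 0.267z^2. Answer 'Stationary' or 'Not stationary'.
\text{Stationary}

The AR(p) characteristic polynomial is P(z) = 1 - 0.011z + 0.267z^2.
Stationarity requires all roots to lie outside the unit circle, i.e. |z| > 1 for every root.
Set 1 + (-0.011) z + (0.267) z^2 = 0, i.e. a z^2 + b z + c = 0 with a = 0.267, b = -0.011, c = 1.
Discriminant D = b^2 - 4ac = (-0.011)^2 - 4*(0.267)*1 = 0.000121 - (1.068) = -1.067879.
D < 0, so the roots are the complex-conjugate pair z = (-b +/- i sqrt(-D)) / (2a) = 0.0206 +/- 1.9352i.
For a conjugate pair |z|^2 = z * conj(z) = (product of roots) = c/a = 1/(0.267) = 3.745318, so |z| = sqrt(3.745318) = 1.9353 for both roots.
Moduli of all roots: 1.9353, 1.9353.
All moduli strictly greater than 1? Yes.
Verdict: Stationary.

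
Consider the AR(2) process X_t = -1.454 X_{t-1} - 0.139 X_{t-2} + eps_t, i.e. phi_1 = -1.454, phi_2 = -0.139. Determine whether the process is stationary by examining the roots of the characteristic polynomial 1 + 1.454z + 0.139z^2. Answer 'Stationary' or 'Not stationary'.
\text{Not stationary}

The AR(p) characteristic polynomial is P(z) = 1 + 1.454z + 0.139z^2.
Stationarity requires all roots to lie outside the unit circle, i.e. |z| > 1 for every root.
Set 1 + (1.454) z + (0.139) z^2 = 0, i.e. a z^2 + b z + c = 0 with a = 0.139, b = 1.454, c = 1.
Discriminant D = b^2 - 4ac = (1.454)^2 - 4*(0.139)*1 = 2.114116 - (0.556) = 1.558116.
D >= 0, so the roots are real: z = (-b +/- sqrt(D)) / (2a) = (-1.454 +/- 1.248245) / (0.278).
  z_1 = (-1.454 + 1.248245) / (0.278) = -0.7401,   |z_1| = 0.7401.
  z_2 = (-1.454 - 1.248245) / (0.278) = -9.7203,   |z_2| = 9.7203.
Moduli of all roots: 0.7401, 9.7203.
All moduli strictly greater than 1? No.
Verdict: Not stationary.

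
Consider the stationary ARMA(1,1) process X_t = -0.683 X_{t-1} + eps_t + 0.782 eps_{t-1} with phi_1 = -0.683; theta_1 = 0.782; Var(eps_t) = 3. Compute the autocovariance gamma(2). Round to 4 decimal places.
\gamma(2) = -0.1771

Multiply the model equation by X_{t-k} and take expectations. With theta_0 = psi_0 = 1 and psi_j the MA(infinity) weights, this gives
  gamma(k) - sum_i phi_i gamma(k-i) = c_k,
  c_k = sigma^2 * sum_{j=k..q} theta_j psi_{j-k}   (c_k = 0 for k > q),
using gamma(-m) = gamma(m).
psi-weights needed (psi_j = theta_j + sum_i phi_i psi_{j-i}):
  psi_1 = theta_1 + phi_1 = 0.782 + (-0.683) = 0.099
Right-hand sides:
  c_0 = sigma^2 (1 + theta_1 psi_1) = 3 * (1 + (0.782)(0.099)) = 3 * 1.077418 = 3.232254
  c_1 = sigma^2 theta_1 = 3 * (0.782) = 2.346
  c_2 = 0
Equations for k = 0 and k = 1 (AR order 1):
  gamma(0) = phi_1 gamma(1) + c_0
  gamma(1) = phi_1 gamma(0) + c_1
Substituting the second into the first: gamma(0) (1 - phi_1^2) = c_0 + phi_1 c_1, so
  gamma(0) = (c_0 + phi_1 c_1) / (1 - phi_1^2) = (3.232254 + (-0.683)(2.346)) / (1 - (-0.683)^2) = 1.629936 / 0.533511 = 3.055112.
  gamma(1) = phi_1 gamma(0) + c_1 = (-0.683)(3.055112) + (2.346) = 0.259358.
For k = 2 (> q): gamma(2) = phi_1 gamma(1) = (-0.683)(0.259358) = -0.177142.
Therefore gamma(2) = -0.1771 (to 4 decimal places).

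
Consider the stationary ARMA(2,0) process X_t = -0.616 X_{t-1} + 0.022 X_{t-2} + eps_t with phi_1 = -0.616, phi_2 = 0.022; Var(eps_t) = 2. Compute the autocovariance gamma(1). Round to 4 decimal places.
\gamma(1) = -2.0891

Multiply the model equation by X_{t-k} and take expectations. With theta_0 = psi_0 = 1 and psi_j the MA(infinity) weights, this gives
  gamma(k) - sum_i phi_i gamma(k-i) = c_k,
  c_k = sigma^2 * sum_{j=k..q} theta_j psi_{j-k}   (c_k = 0 for k > q),
using gamma(-m) = gamma(m).
Pure AR (q = 0): c_0 = sigma^2 = 2, c_k = 0 for k >= 1.
Equations for k = 0, 1, 2 (AR order 2, c_2 = 0):
  (E0) gamma(0) = phi_1 gamma(1) + phi_2 gamma(2) + c_0
  (E1) gamma(1) = phi_1 gamma(0) + phi_2 gamma(1) + c_1
  (E2) gamma(2) = phi_1 gamma(1) + phi_2 gamma(0)
From (E1): gamma(1) = A gamma(0) + B with
  A = phi_1 / (1 - phi_2) = -0.616 / 0.978 = -0.629857,   B = c_1 / (1 - phi_2) = 0 / 0.978 = 0.
Insert (E2) into (E0): gamma(0) (1 - phi_2^2) = phi_1 (1 + phi_2) gamma(1) + c_0.
  phi_1 (1 + phi_2) = (-0.616)(1.022) = -0.629552,   1 - phi_2^2 = 0.999516.
Replace gamma(1) by A gamma(0) + B and collect gamma(0):
  gamma(0) [0.999516 - (-0.629552)(-0.629857)] = c_0 = 2
  gamma(0) * 0.602988 = 2
  gamma(0) = 2 / 0.602988 = 3.316814.
  gamma(1) = A gamma(0) = (-0.629857)(3.316814) = -2.089118.
Therefore gamma(1) = -2.0891 (to 4 decimal places).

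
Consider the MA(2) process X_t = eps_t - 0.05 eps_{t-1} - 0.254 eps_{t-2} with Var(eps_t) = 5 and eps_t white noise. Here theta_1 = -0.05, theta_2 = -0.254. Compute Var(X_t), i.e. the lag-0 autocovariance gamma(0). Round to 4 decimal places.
\gamma(0) = 5.3351

For an MA(q) process X_t = eps_t + sum_i theta_i eps_{t-i} with
Var(eps_t) = sigma^2, the variance is
  gamma(0) = sigma^2 * (1 + sum_i theta_i^2).
  sum_i theta_i^2 = (-0.05)^2 + (-0.254)^2 = 0.0025 + 0.064516 = 0.067016.
  gamma(0) = 5 * (1 + 0.067016) = 5 * 1.067016 = 5.33508, which rounds to 5.3351.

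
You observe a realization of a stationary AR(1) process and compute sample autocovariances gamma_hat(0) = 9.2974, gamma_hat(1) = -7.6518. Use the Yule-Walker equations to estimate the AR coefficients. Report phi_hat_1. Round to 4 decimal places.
\hat\phi_{1} = -0.8230

The Yule-Walker equations for an AR(p) process read, in matrix form,
  Gamma_p phi = r_p,   with   (Gamma_p)_{ij} = gamma(|i - j|),
                       (r_p)_i = gamma(i),   i,j = 1..p.
Substitute the sample gammas (Toeplitz matrix and right-hand side of size 1):
  Gamma_p = [[9.2974]]
  r_p     = [-7.6518]
With p = 1 this is the single equation gamma(0) phi_1 = gamma(1):
  phi_hat_1 = gamma(1) / gamma(0) = -7.6518 / 9.2974 = -0.8230.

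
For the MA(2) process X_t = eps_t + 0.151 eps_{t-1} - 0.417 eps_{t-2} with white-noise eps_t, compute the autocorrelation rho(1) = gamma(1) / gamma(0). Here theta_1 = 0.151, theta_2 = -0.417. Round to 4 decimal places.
\rho(1) = 0.0736

For an MA(q) process with theta_0 = 1, the autocovariance is
  gamma(k) = sigma^2 * sum_{i=0..q-k} theta_i * theta_{i+k},
and rho(k) = gamma(k) / gamma(0). Sigma^2 cancels.
  numerator   = (1)*(0.151) + (0.151)*(-0.417) = 0.088033.
  denominator = (1)^2 + (0.151)^2 + (-0.417)^2 = 1.19669.
  rho(1) = 0.088033 / 1.19669 = 0.0736.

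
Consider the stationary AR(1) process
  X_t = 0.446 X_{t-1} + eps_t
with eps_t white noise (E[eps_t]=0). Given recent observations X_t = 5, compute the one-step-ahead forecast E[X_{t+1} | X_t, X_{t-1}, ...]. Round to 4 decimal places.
E[X_{t+1} \mid \mathcal F_t] = 2.2300

For an AR(p) model X_t = c + sum_i phi_i X_{t-i} + eps_t, the
one-step-ahead conditional mean is
  E[X_{t+1} | X_t, ...] = c + sum_i phi_i X_{t+1-i}.
Substitute known values:
  E[X_{t+1} | ...] = (0.446) * (5)
                   = 2.2300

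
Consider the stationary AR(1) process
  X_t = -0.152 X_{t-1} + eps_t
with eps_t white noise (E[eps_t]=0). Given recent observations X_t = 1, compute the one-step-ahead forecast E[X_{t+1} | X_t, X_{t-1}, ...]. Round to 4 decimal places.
E[X_{t+1} \mid \mathcal F_t] = -0.1520

For an AR(p) model X_t = c + sum_i phi_i X_{t-i} + eps_t, the
one-step-ahead conditional mean is
  E[X_{t+1} | X_t, ...] = c + sum_i phi_i X_{t+1-i}.
Substitute known values:
  E[X_{t+1} | ...] = (-0.152) * (1)
                   = -0.1520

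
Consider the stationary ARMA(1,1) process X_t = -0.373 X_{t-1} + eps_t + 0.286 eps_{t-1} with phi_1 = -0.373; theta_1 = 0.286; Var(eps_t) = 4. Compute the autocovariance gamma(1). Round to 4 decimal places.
\gamma(1) = -0.3611

Multiply the model equation by X_{t-k} and take expectations. With theta_0 = psi_0 = 1 and psi_j the MA(infinity) weights, this gives
  gamma(k) - sum_i phi_i gamma(k-i) = c_k,
  c_k = sigma^2 * sum_{j=k..q} theta_j psi_{j-k}   (c_k = 0 for k > q),
using gamma(-m) = gamma(m).
psi-weights needed (psi_j = theta_j + sum_i phi_i psi_{j-i}):
  psi_1 = theta_1 + phi_1 = 0.286 + (-0.373) = -0.087
Right-hand sides:
  c_0 = sigma^2 (1 + theta_1 psi_1) = 4 * (1 + (0.286)(-0.087)) = 4 * 0.975118 = 3.900472
  c_1 = sigma^2 theta_1 = 4 * (0.286) = 1.144
  c_2 = 0
Equations for k = 0 and k = 1 (AR order 1):
  gamma(0) = phi_1 gamma(1) + c_0
  gamma(1) = phi_1 gamma(0) + c_1
Substituting the second into the first: gamma(0) (1 - phi_1^2) = c_0 + phi_1 c_1, so
  gamma(0) = (c_0 + phi_1 c_1) / (1 - phi_1^2) = (3.900472 + (-0.373)(1.144)) / (1 - (-0.373)^2) = 3.47376 / 0.860871 = 4.035169.
  gamma(1) = phi_1 gamma(0) + c_1 = (-0.373)(4.035169) + (1.144) = -0.361118.
Therefore gamma(1) = -0.3611 (to 4 decimal places).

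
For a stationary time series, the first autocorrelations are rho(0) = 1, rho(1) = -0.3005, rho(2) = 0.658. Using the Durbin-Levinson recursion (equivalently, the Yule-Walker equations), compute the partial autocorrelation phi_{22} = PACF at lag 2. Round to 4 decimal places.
\phi_{22} = 0.6241

The PACF at lag k is phi_{kk}, the last component of the solution
to the Yule-Walker system G_k phi = r_k where
  (G_k)_{ij} = rho(|i - j|), (r_k)_i = rho(i), i,j = 1..k.
Equivalently, Durbin-Levinson gives phi_{kk} iteratively:
  phi_{11} = rho(1)
  phi_{kk} = [rho(k) - sum_{j=1..k-1} phi_{k-1,j} rho(k-j)]
            / [1 - sum_{j=1..k-1} phi_{k-1,j} rho(j)],
  phi_{k,j} = phi_{k-1,j} - phi_{kk} phi_{k-1,k-j},  j = 1..k-1.
Step k = 1:
  phi_11 = rho(1) = -0.3005.
Step k = 2:
  phi_22 = [rho(2) - phi_11 rho(1)] / [1 - phi_11 rho(1)] = [0.658 - (-0.3005)(-0.3005)] / [1 - (-0.3005)(-0.3005)]
         = 0.56769975 / 0.90969975 = 0.6241.
Therefore phi_{22} = 0.6241.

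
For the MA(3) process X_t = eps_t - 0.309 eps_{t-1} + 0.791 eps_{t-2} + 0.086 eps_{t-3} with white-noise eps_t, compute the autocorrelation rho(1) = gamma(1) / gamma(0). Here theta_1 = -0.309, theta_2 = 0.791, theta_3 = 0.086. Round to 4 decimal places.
\rho(1) = -0.2808

For an MA(q) process with theta_0 = 1, the autocovariance is
  gamma(k) = sigma^2 * sum_{i=0..q-k} theta_i * theta_{i+k},
and rho(k) = gamma(k) / gamma(0). Sigma^2 cancels.
  numerator   = (1)*(-0.309) + (-0.309)*(0.791) + (0.791)*(0.086) = -0.485393.
  denominator = (1)^2 + (-0.309)^2 + (0.791)^2 + (0.086)^2 = 1.728558.
  rho(1) = -0.485393 / 1.728558 = -0.2808.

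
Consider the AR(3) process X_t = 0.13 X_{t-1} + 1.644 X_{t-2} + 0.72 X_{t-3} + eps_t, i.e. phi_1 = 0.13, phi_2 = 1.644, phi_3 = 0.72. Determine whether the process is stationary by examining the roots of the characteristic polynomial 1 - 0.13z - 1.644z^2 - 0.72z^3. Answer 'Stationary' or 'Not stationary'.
\text{Not stationary}

The AR(p) characteristic polynomial is P(z) = 1 - 0.13z - 1.644z^2 - 0.72z^3.
Stationarity requires all roots to lie outside the unit circle, i.e. |z| > 1 for every root.
Degree 3: look for a simple real root z0 first, then factor out (1 - z/z0) and solve the remaining quadratic.
Testing z0 = -1.25: P(-1.25) = 1 + (-0.13)(-1.25) + (-1.644)(-1.25)^2 + (-0.72)(-1.25)^3
  = 1 + (0.1625) + (-2.56875) + (1.40625) = 0.  So z_0 = -1.25 is a root, |z_0| = 1.25.
Divide out the factor (1 + 0.8 z) = (1 - z/z0) (since 1/z0 = -0.8):
  P(z) = (1 + 0.8 z)(1 + (-0.93) z + (-0.9) z^2)
  [check: z-coef -0.93 - (-0.8) = -0.13; z^2-coef -0.9 - (-0.8)(-0.93) = -1.644; z^3-coef -(-0.8)(-0.9) = -0.72.]
Remaining roots from the quadratic factor 1 + (-0.93) z + (-0.9) z^2:
  Set 1 + (-0.93) z + (-0.9) z^2 = 0, i.e. a z^2 + b z + c = 0 with a = -0.9, b = -0.93, c = 1.
  Discriminant D = b^2 - 4ac = (-0.93)^2 - 4*(-0.9)*1 = 0.8649 - (-3.6) = 4.4649.
  D >= 0, so the roots are real: z = (-b +/- sqrt(D)) / (2a) = (0.93 +/- 2.113031) / (-1.8).
    z_1 = (0.93 + 2.113031) / (-1.8) = -1.6906,   |z_1| = 1.6906.
    z_2 = (0.93 - 2.113031) / (-1.8) = 0.6572,   |z_2| = 0.6572.
Moduli of all roots: 1.2500, 1.6906, 0.6572.
All moduli strictly greater than 1? No.
Verdict: Not stationary.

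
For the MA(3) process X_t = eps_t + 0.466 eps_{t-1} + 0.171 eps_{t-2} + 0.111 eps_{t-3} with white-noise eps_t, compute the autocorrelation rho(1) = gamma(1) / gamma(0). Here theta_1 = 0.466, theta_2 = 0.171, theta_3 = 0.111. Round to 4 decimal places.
\rho(1) = 0.4486

For an MA(q) process with theta_0 = 1, the autocovariance is
  gamma(k) = sigma^2 * sum_{i=0..q-k} theta_i * theta_{i+k},
and rho(k) = gamma(k) / gamma(0). Sigma^2 cancels.
  numerator   = (1)*(0.466) + (0.466)*(0.171) + (0.171)*(0.111) = 0.564667.
  denominator = (1)^2 + (0.466)^2 + (0.171)^2 + (0.111)^2 = 1.258718.
  rho(1) = 0.564667 / 1.258718 = 0.4486.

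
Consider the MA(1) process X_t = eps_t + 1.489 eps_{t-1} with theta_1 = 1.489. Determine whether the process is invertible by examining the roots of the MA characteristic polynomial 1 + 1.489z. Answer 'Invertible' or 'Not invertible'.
\text{Not invertible}

The MA(q) characteristic polynomial is P(z) = 1 + 1.489z.
Invertibility requires all roots to lie outside the unit circle, i.e. |z| > 1 for every root.
This is linear in z: 1 + (1.489) z = 0  =>  z = -1/(1.489) = -0.671592,  |z| = 0.671592.
Moduli of all roots: 0.6716.
All moduli strictly greater than 1? No.
Verdict: Not invertible.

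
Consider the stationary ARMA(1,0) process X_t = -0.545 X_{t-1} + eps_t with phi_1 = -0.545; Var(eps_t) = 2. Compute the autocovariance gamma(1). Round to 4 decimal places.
\gamma(1) = -1.5506

Multiply the model equation by X_{t-k} and take expectations. With theta_0 = psi_0 = 1 and psi_j the MA(infinity) weights, this gives
  gamma(k) - sum_i phi_i gamma(k-i) = c_k,
  c_k = sigma^2 * sum_{j=k..q} theta_j psi_{j-k}   (c_k = 0 for k > q),
using gamma(-m) = gamma(m).
Pure AR (q = 0): c_0 = sigma^2 = 2, c_k = 0 for k >= 1.
Equations for k = 0 and k = 1 (AR order 1):
  gamma(0) = phi_1 gamma(1) + c_0
  gamma(1) = phi_1 gamma(0) + c_1
Substituting the second into the first: gamma(0) (1 - phi_1^2) = c_0 + phi_1 c_1, so
  gamma(0) = c_0 / (1 - phi_1^2) = 2 / (1 - (-0.545)^2) = 2 / 0.702975 = 2.845051.
  gamma(1) = phi_1 gamma(0) = (-0.545)(2.845051) = -1.550553.
Therefore gamma(1) = -1.5506 (to 4 decimal places).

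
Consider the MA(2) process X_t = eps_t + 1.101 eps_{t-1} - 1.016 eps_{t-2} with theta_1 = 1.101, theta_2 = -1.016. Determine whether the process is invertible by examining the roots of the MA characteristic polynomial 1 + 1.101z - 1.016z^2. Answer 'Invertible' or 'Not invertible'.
\text{Not invertible}

The MA(q) characteristic polynomial is P(z) = 1 + 1.101z - 1.016z^2.
Invertibility requires all roots to lie outside the unit circle, i.e. |z| > 1 for every root.
Set 1 + (1.101) z + (-1.016) z^2 = 0, i.e. a z^2 + b z + c = 0 with a = -1.016, b = 1.101, c = 1.
Discriminant D = b^2 - 4ac = (1.101)^2 - 4*(-1.016)*1 = 1.212201 - (-4.064) = 5.276201.
D >= 0, so the roots are real: z = (-b +/- sqrt(D)) / (2a) = (-1.101 +/- 2.296998) / (-2.032).
  z_1 = (-1.101 + 2.296998) / (-2.032) = -0.5886,   |z_1| = 0.5886.
  z_2 = (-1.101 - 2.296998) / (-2.032) = 1.6722,   |z_2| = 1.6722.
Moduli of all roots: 0.5886, 1.6722.
All moduli strictly greater than 1? No.
Verdict: Not invertible.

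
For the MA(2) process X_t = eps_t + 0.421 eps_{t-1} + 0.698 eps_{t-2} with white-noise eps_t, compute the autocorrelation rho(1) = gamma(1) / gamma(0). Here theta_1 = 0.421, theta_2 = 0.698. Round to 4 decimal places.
\rho(1) = 0.4295

For an MA(q) process with theta_0 = 1, the autocovariance is
  gamma(k) = sigma^2 * sum_{i=0..q-k} theta_i * theta_{i+k},
and rho(k) = gamma(k) / gamma(0). Sigma^2 cancels.
  numerator   = (1)*(0.421) + (0.421)*(0.698) = 0.714858.
  denominator = (1)^2 + (0.421)^2 + (0.698)^2 = 1.664445.
  rho(1) = 0.714858 / 1.664445 = 0.4295.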